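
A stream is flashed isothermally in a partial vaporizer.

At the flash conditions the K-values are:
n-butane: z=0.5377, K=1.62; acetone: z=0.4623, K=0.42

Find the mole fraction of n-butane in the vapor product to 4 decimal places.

y_n-butane = 0.7830

Material balance + equilibrium reduce to Σ zᵢ(Kᵢ−1)/(1+V/F(Kᵢ−1)) = 0.
Feasibility: ΣzᵢKᵢ = 1.0652, Σzᵢ/Kᵢ = 1.4326 — both > 1, two phases present.
Binary case is linear: z₁(K₁−1)(1+V/F(K₂−1)) + z₂(K₂−1)(1+V/F(K₁−1)) = 0
⇒ V/F = [z₁(K₁−1)+z₂(K₂−1)] / [−(K₁−1)(K₂−1)] = 0.06524/0.35960 = 0.1814
Compositions from xᵢ = zᵢ/(1+V/F(Kᵢ−1)), yᵢ = Kᵢxᵢ:
  n-butane: x = 0.4833, y = 0.7830
  acetone: x = 0.5167, y = 0.2170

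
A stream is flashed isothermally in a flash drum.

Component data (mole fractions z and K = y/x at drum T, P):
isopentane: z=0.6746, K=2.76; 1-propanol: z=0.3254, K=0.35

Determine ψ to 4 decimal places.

Binary case is linear: z₁(K₁−1)(1+ψ(K₂−1)) + z₂(K₂−1)(1+ψ(K₁−1)) = 0
⇒ ψ = [z₁(K₁−1)+z₂(K₂−1)] / [−(K₁−1)(K₂−1)] = 0.97579/1.14400 = 0.8530

ψ = 0.8530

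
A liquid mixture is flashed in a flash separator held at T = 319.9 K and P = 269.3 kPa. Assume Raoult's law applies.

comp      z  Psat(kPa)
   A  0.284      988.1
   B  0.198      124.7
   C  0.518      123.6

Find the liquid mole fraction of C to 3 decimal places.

Raoult's law: Kᵢ = Pᵢˢᵃᵗ/P = Pᵢˢᵃᵗ/269.3.
  K_A = 988.1/269.3 = 3.66914, K_B = 124.7/269.3 = 0.46305, K_C = 123.6/269.3 = 0.45897
Rachford–Rice: g(ψ) = Σ zᵢ(Kᵢ−1)/(1+ψ(Kᵢ−1)) = 0.
Feasibility: ΣzᵢKᵢ = 1.371, Σzᵢ/Kᵢ = 1.634 — both > 1, two phases present.
Newton iteration, ψ⁰ = 0.38:
  ψ = 0.380: g = -0.1100, g' = -0.829 → ψ = 0.247
  ψ = 0.247: g = 0.0105, g' = -1.012 → ψ = 0.258
Converged at ψ = 0.258.
Compositions from xᵢ = zᵢ/(1+ψ(Kᵢ−1)), yᵢ = Kᵢxᵢ:
  A: x = 0.168, y = 0.617
  B: x = 0.230, y = 0.106
  C: x = 0.602, y = 0.276

x_C = 0.602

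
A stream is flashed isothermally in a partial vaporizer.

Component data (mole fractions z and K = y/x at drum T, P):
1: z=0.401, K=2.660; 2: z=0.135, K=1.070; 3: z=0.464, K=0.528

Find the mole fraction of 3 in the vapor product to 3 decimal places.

y_3 = 0.360

Rachford–Rice: g(β) = Σ zᵢ(Kᵢ−1)/(1+β(Kᵢ−1)) = 0.
Feasibility: ΣzᵢKᵢ = 1.456, Σzᵢ/Kᵢ = 1.156 — both > 1, two phases present.
Iterate (Newton) starting at β = 0.3:
  β = 0.300: g = 0.1985, g' = -0.633 → β = 0.613
  β = 0.613: g = 0.0306, g' = -0.477 → β = 0.678
Converged at β = 0.678.
Compositions from xᵢ = zᵢ/(1+β(Kᵢ−1)), yᵢ = Kᵢxᵢ:
  1: x = 0.189, y = 0.502
  2: x = 0.129, y = 0.138
  3: x = 0.682, y = 0.360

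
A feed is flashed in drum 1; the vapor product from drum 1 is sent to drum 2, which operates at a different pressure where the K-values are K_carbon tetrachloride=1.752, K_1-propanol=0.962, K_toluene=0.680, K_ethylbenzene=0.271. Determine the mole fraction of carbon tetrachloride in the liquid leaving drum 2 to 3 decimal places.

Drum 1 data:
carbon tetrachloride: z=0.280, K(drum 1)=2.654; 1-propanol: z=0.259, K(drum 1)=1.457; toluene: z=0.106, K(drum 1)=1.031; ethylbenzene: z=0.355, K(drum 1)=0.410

Drum 1:
Material balance + equilibrium reduce to Σ zᵢ(Kᵢ−1)/(1+ψ₁(Kᵢ−1)) = 0.
g(0) = ΣzᵢKᵢ − 1 = 0.375 and g(1) = 1 − Σzᵢ/Kᵢ = -0.252, so a root lies in (0, 1).
Iterate (Newton) starting at ψ₁ = 0.48:
  ψ₁ = 0.480: g = 0.0663, g' = -0.515 → ψ₁ = 0.609
  ψ₁ = 0.609: g = -0.0002, g' = -0.524 → ψ₁ = 0.608
Converged at ψ₁ = 0.608.
Drum-1 compositions:
  carbon tetrachloride: x = 0.140, y = 0.370
  1-propanol: x = 0.203, y = 0.295
  toluene: x = 0.104, y = 0.107
  ethylbenzene: x = 0.554, y = 0.227
Drum-2 feed = drum-1 vapor: z₂ = (0.3704, 0.2953, 0.1073, 0.2270).
Drum 2:
Newton–Raphson from ψ₂ = 0.5:
  ψ₂ = 0.500: g = -0.1103, g' = -0.425 → ψ₂ = 0.241
  ψ₂ = 0.241: g = -0.0134, g' = -0.341 → ψ₂ = 0.201
Converged at ψ₂ = 0.201.
  carbon tetrachloride: x = 0.322, y = 0.564
  1-propanol: x = 0.298, y = 0.286
  toluene: x = 0.115, y = 0.078
  ethylbenzene: x = 0.266, y = 0.072

x_carbon tetrachloride (drum 2) = 0.322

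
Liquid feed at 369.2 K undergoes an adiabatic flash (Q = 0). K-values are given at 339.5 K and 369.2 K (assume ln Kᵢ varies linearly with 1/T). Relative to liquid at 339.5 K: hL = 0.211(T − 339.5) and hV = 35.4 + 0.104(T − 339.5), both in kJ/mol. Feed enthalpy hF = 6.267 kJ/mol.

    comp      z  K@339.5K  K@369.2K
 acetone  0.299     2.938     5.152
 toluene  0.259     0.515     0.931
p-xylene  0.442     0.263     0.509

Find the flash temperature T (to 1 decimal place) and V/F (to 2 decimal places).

Adiabatic flash: solve Rachford–Rice at each trial T, then check hF = ψ·hV(T) + (1−ψ)·hL(T).
  T = 339.5 K: K = (2.938, 0.515, 0.263), RR gives ψ = 0.102, H_out = 3.593 kJ/mol
  T = 369.2 K: K = (5.152, 0.931, 0.509), RR gives ψ = 0.647, H_out = 27.114 kJ/mol
  T = 354.4 K: K = (3.940, 0.702, 0.371), RR gives ψ = 0.340, H_out = 14.649 kJ/mol
  T = 346.9 K: K = (3.410, 0.603, 0.313), RR gives ψ = 0.221, H_out = 9.194 kJ/mol
  T = 343.2 K: K = (3.168, 0.558, 0.287), RR gives ψ = 0.162, H_out = 6.455 kJ/mol
  T = 341.4 K: K = (3.054, 0.537, 0.275), RR gives ψ = 0.133, H_out = 5.083 kJ/mol
Linear interpolation between T = 341.4 (H_out = 5.083) and T = 343.2 (H_out = 6.455) on hF = 6.267 gives T ≈ 343.0 K, at which ψ = 0.16.

T = 343.0 K, V/F = 0.16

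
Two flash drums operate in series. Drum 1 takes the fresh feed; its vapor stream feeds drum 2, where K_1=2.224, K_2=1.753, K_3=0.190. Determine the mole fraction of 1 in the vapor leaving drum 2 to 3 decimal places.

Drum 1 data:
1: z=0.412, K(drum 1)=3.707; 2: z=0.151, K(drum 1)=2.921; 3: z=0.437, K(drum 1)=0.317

Drum 1:
Material balance + equilibrium reduce to Σ zᵢ(Kᵢ−1)/(1+ψ₁(Kᵢ−1)) = 0.
Feasibility: ΣzᵢKᵢ = 2.107, Σzᵢ/Kᵢ = 1.541 — both > 1, two phases present.
Newton–Raphson from ψ₁ = 0.67:
  ψ₁ = 0.670: g = -0.0271, g' = -1.181 → ψ₁ = 0.647
Converged at ψ₁ = 0.647.
Drum-1 compositions:
  1: x = 0.150, y = 0.555
  2: x = 0.067, y = 0.197
  3: x = 0.783, y = 0.248
Drum-2 feed = drum-1 vapor: z₂ = (0.5551, 0.1967, 0.2482).
Drum 2:
Material balance + equilibrium reduce to Σ zᵢ(Kᵢ−1)/(1+ψ₂(Kᵢ−1)) = 0.
Feasibility: ΣzᵢKᵢ = 1.627, Σzᵢ/Kᵢ = 1.668 — both > 1, two phases present.
Newton iteration, ψ₂⁰ = 0.49:
  ψ₂ = 0.490: g = 0.1996, g' = -0.832 → ψ₂ = 0.730
  ψ₂ = 0.730: g = -0.0373, g' = -1.253 → ψ₂ = 0.700
  ψ₂ = 0.700: g = -0.0015, g' = -1.158 → ψ₂ = 0.699
Converged at ψ₂ = 0.699.
  1: x = 0.299, y = 0.665
  2: x = 0.129, y = 0.226
  3: x = 0.572, y = 0.109

y_1 (drum 2) = 0.665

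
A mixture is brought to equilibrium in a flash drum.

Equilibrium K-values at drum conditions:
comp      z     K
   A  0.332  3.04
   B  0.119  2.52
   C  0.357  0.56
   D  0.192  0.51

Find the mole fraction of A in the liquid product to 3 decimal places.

x_A = 0.137

Rachford–Rice: g(V/F) = Σ zᵢ(Kᵢ−1)/(1+V/F(Kᵢ−1)) = 0.
g(0) = ΣzᵢKᵢ − 1 = 0.607 and g(1) = 1 − Σzᵢ/Kᵢ = -0.170, so a root lies in (0, 1).
Newton iteration, V/F⁰ = 0.5:
  V/F = 0.500: g = 0.1121, g' = -0.622 → V/F = 0.680
  V/F = 0.680: g = 0.0073, g' = -0.553 → V/F = 0.693
Converged at V/F = 0.693.
Compositions from xᵢ = zᵢ/(1+V/F(Kᵢ−1)), yᵢ = Kᵢxᵢ:
  A: x = 0.137, y = 0.418
  B: x = 0.058, y = 0.146
  C: x = 0.514, y = 0.288
  D: x = 0.291, y = 0.148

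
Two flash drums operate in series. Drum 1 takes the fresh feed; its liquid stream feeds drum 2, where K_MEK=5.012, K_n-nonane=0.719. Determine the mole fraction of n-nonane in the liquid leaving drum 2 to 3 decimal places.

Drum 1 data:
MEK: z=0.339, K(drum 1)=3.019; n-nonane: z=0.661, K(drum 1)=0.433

x_n-nonane (drum 2) = 0.935

Drum 1:
Binary case is linear: z₁(K₁−1)(1+ψ₁(K₂−1)) + z₂(K₂−1)(1+ψ₁(K₁−1)) = 0
⇒ ψ₁ = [z₁(K₁−1)+z₂(K₂−1)] / [−(K₁−1)(K₂−1)] = 0.3097/1.1448 = 0.270
Drum-1 compositions:
  MEK: x = 0.219, y = 0.662
  n-nonane: x = 0.781, y = 0.338
Drum-2 feed = drum-1 liquid: z₂ = (0.2193, 0.7807).
Drum 2:
Let ψ₂ = V/F and solve Σ zᵢ(Kᵢ−1)/(1+ψ₂(Kᵢ−1)) = 0.
Feasibility: ΣzᵢKᵢ = 1.660, Σzᵢ/Kᵢ = 1.130 — both > 1, two phases present.
Iterate (Newton) starting at ψ₂ = 0.5:
  ψ₂ = 0.500: g = 0.0374, g' = -0.474 → ψ₂ = 0.579
  ψ₂ = 0.579: g = 0.0028, g' = -0.408 → ψ₂ = 0.586
Converged at ψ₂ = 0.586.
  MEK: x = 0.065, y = 0.328
  n-nonane: x = 0.935, y = 0.672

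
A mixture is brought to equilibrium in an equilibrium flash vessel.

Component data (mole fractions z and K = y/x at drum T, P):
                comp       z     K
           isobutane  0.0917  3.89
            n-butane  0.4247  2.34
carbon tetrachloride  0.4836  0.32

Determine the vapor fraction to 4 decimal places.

Newton iteration, ψ⁰ = 0.32:
  ψ = 0.3200: g = 0.11568, g' = -0.9456 → ψ = 0.4423
  ψ = 0.4423: g = 0.00331, g' = -0.9055 → ψ = 0.4460
Converged at ψ = 0.4460.

ψ = 0.4460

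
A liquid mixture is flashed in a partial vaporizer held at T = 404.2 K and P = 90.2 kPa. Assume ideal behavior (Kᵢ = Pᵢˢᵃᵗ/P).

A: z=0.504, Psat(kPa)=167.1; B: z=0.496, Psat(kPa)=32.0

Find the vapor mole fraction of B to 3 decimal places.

y_B = 0.202

Raoult's law: Kᵢ = Pᵢˢᵃᵗ/P = Pᵢˢᵃᵗ/90.2.
  K_A = 167.1/90.2 = 1.85255, K_B = 32.0/90.2 = 0.35477
Binary case is linear: z₁(K₁−1)(1+ψ(K₂−1)) + z₂(K₂−1)(1+ψ(K₁−1)) = 0
⇒ ψ = [z₁(K₁−1)+z₂(K₂−1)] / [−(K₁−1)(K₂−1)] = 0.1096/0.5501 = 0.199
Compositions from xᵢ = zᵢ/(1+ψ(Kᵢ−1)), yᵢ = Kᵢxᵢ:
  A: x = 0.431, y = 0.798
  B: x = 0.569, y = 0.202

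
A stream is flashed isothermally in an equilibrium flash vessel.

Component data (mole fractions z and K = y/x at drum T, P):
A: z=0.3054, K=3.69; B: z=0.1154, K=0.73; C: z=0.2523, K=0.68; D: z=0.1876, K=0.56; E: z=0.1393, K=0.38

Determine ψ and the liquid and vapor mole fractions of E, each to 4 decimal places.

Newton iteration, ψ⁰ = 0.53:
  ψ = 0.5300: g = -0.03119, g' = -0.6051 → ψ = 0.4784
  ψ = 0.4784: g = 0.00076, g' = -0.6361 → ψ = 0.4796
Converged at ψ = 0.4796.
Compositions from xᵢ = zᵢ/(1+ψ(Kᵢ−1)), yᵢ = Kᵢxᵢ:
  A: x = 0.1333, y = 0.4921
  B: x = 0.1326, y = 0.0968
  C: x = 0.2980, y = 0.2027
  D: x = 0.2378, y = 0.1332
  E: x = 0.1983, y = 0.0753

ψ = 0.4796, x_E = 0.1983, y_E = 0.0753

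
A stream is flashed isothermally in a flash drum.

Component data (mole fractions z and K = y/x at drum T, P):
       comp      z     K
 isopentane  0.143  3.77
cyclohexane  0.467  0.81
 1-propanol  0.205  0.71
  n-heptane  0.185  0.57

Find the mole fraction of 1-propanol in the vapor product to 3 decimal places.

y_1-propanol = 0.156

Newton iteration, V/F⁰ = 0.5:
  V/F = 0.500: g = -0.1028, g' = -0.293 → V/F = 0.149
  V/F = 0.149: g = 0.0422, g' = -0.626 → V/F = 0.216
  V/F = 0.216: g = 0.0042, g' = -0.509 → V/F = 0.224
Converged at V/F = 0.224.
Compositions from xᵢ = zᵢ/(1+V/F(Kᵢ−1)), yᵢ = Kᵢxᵢ:
  isopentane: x = 0.088, y = 0.333
  cyclohexane: x = 0.488, y = 0.395
  1-propanol: x = 0.219, y = 0.156
  n-heptane: x = 0.205, y = 0.117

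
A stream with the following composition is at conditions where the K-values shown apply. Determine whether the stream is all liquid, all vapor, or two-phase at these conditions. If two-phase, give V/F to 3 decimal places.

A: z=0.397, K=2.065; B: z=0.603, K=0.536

ΣzᵢKᵢ = 1.143; Σzᵢ/Kᵢ = 1.317.
Both exceed 1, so a two-phase solution exists.
Material balance + equilibrium reduce to Σ zᵢ(Kᵢ−1)/(1+ψ(Kᵢ−1)) = 0.
Binary case is linear: z₁(K₁−1)(1+ψ(K₂−1)) + z₂(K₂−1)(1+ψ(K₁−1)) = 0
⇒ ψ = [z₁(K₁−1)+z₂(K₂−1)] / [−(K₁−1)(K₂−1)] = 0.1430/0.4942 = 0.289

two-phase, V/F = 0.289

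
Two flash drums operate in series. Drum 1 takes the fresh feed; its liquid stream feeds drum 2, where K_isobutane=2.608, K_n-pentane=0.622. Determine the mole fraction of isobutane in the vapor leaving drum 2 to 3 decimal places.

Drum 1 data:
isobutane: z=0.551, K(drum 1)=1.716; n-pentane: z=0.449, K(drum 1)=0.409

y_isobutane (drum 2) = 0.496

Drum 1:
Newton–Raphson from ψ₁ = 0.53:
  ψ₁ = 0.530: g = -0.1004, g' = -0.481 → ψ₁ = 0.321
  ψ₁ = 0.321: g = -0.0068, g' = -0.426 → ψ₁ = 0.305
Converged at ψ₁ = 0.305.
Drum-1 compositions:
  isobutane: x = 0.452, y = 0.776
  n-pentane: x = 0.548, y = 0.224
Drum-2 feed = drum-1 liquid: z₂ = (0.4522, 0.5478).
Drum 2:
Rachford–Rice: g(ψ₂) = Σ zᵢ(Kᵢ−1)/(1+ψ₂(Kᵢ−1)) = 0.
Feasibility: ΣzᵢKᵢ = 1.520, Σzᵢ/Kᵢ = 1.054 — both > 1, two phases present.
Binary case is linear: z₁(K₁−1)(1+ψ₂(K₂−1)) + z₂(K₂−1)(1+ψ₂(K₁−1)) = 0
⇒ ψ₂ = [z₁(K₁−1)+z₂(K₂−1)] / [−(K₁−1)(K₂−1)] = 0.5200/0.6078 = 0.856
  isobutane: x = 0.190, y = 0.496
  n-pentane: x = 0.810, y = 0.504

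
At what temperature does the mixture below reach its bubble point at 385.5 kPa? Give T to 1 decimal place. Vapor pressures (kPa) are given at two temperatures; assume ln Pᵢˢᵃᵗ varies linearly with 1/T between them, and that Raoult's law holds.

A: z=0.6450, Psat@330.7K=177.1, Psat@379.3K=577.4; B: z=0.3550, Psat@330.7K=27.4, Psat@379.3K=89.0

Bubble-point temperature: ΣzᵢPᵢˢᵃᵗ(T) = P. Interpolate ln Pᵢˢᵃᵗ = aᵢ + bᵢ/T.
  T = 330.7 K: ΣzᵢPᵢˢᵃᵗ = 123.96 kPa
  T = 379.3 K: ΣzᵢPᵢˢᵃᵗ = 404.02 kPa
  T = 355.0 K: ΣzᵢPᵢˢᵃᵗ = 233.02 kPa
  T = 367.1 K: ΣzᵢPᵢˢᵃᵗ = 309.29 kPa
  T = 373.2 K: ΣzᵢPᵢˢᵃᵗ = 354.27 kPa
  T = 376.2 K: ΣzᵢPᵢˢᵃᵗ = 378.12 kPa
  T = 377.8 K: ΣzᵢPᵢˢᵃᵗ = 391.33 kPa
Interpolating between 376.2 K and 377.8 K gives T ≈ 377.1 K.

T = 377.1 K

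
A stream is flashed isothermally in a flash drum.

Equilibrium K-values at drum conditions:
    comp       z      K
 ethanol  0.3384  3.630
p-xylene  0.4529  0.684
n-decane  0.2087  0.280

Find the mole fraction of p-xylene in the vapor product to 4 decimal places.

Material balance + equilibrium reduce to Σ zᵢ(Kᵢ−1)/(1+V/F(Kᵢ−1)) = 0.
Check two-phase: ΣzᵢKᵢ = 1.5966 > 1 and Σzᵢ/Kᵢ = 1.5007 > 1, so g(0) = 0.5966 > 0 and g(1) = -0.5007 < 0.
Newton iteration, V/F⁰ = 0.62:
  V/F = 0.6200: g = -0.11110, g' = -0.7612 → V/F = 0.4741
  V/F = 0.4741: g = -0.00034, g' = -0.7756 → V/F = 0.4736
Converged at V/F = 0.4736.
Compositions from xᵢ = zᵢ/(1+V/F(Kᵢ−1)), yᵢ = Kᵢxᵢ:
  ethanol: x = 0.1507, y = 0.5470
  p-xylene: x = 0.5326, y = 0.3643
  n-decane: x = 0.3167, y = 0.0887

y_p-xylene = 0.3643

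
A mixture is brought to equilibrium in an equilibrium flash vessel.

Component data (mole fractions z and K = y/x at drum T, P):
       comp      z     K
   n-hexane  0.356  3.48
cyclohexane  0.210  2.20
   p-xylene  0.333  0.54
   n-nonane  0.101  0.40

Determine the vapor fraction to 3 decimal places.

Rachford–Rice: g(ψ) = Σ zᵢ(Kᵢ−1)/(1+ψ(Kᵢ−1)) = 0.
Check two-phase: ΣzᵢKᵢ = 1.921 > 1 and Σzᵢ/Kᵢ = 1.067 > 1, so g(0) = 0.921 > 0 and g(1) = -0.067 < 0.
Newton–Raphson from ψ = 0.56:
  ψ = 0.560: g = 0.2227, g' = -0.702 → ψ = 0.877
  ψ = 0.877: g = 0.0161, g' = -0.649 → ψ = 0.902
Converged at ψ = 0.902.

ψ = 0.902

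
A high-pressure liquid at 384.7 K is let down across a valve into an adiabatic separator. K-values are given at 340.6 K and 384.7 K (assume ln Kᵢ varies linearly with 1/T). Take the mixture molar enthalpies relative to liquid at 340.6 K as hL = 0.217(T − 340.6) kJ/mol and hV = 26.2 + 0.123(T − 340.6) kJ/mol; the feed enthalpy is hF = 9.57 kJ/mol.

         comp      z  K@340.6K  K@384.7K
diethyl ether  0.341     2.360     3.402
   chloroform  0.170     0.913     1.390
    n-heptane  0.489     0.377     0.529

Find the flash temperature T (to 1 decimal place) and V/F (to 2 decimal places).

Adiabatic flash: solve Rachford–Rice at each trial T, then check hF = ψ·hV(T) + (1−ψ)·hL(T).
  T = 340.6 K: K = (2.360, 0.913, 0.377), RR gives ψ = 0.202, H_out = 5.303 kJ/mol
  T = 384.7 K: K = (3.402, 1.390, 0.529), RR gives ψ = 0.726, H_out = 25.589 kJ/mol
  T = 362.6 K: K = (2.864, 1.140, 0.451), RR gives ψ = 0.469, H_out = 16.093 kJ/mol
  T = 351.6 K: K = (2.608, 1.024, 0.414), RR gives ψ = 0.340, H_out = 10.955 kJ/mol
  T = 346.1 K: K = (2.483, 0.968, 0.395), RR gives ψ = 0.273, H_out = 8.209 kJ/mol
  T = 348.9 K: K = (2.546, 0.996, 0.404), RR gives ψ = 0.308, H_out = 9.625 kJ/mol
  T = 347.5 K: K = (2.514, 0.982, 0.400), RR gives ψ = 0.291, H_out = 8.922 kJ/mol
Linear interpolation between T = 347.5 (H_out = 8.922) and T = 348.9 (H_out = 9.625) on hF = 9.57 gives T ≈ 348.8 K, at which ψ = 0.31.

T = 348.8 K, V/F = 0.31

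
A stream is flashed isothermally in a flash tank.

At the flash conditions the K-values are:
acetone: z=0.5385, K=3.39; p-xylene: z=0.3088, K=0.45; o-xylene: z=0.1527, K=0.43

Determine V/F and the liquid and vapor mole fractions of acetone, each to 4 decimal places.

Newton–Raphson from V/F = 0.31:
  V/F = 0.3100: g = 0.42881, g' = -1.2239 → V/F = 0.6604
  V/F = 0.6604: g = 0.09289, g' = -0.8207 → V/F = 0.7736
  V/F = 0.7736: g = 0.00048, g' = -0.8207 → V/F = 0.7741
Converged at V/F = 0.7741.
Compositions from xᵢ = zᵢ/(1+V/F(Kᵢ−1)), yᵢ = Kᵢxᵢ:
  acetone: x = 0.1889, y = 0.6405
  p-xylene: x = 0.5378, y = 0.2420
  o-xylene: x = 0.2733, y = 0.1175

V/F = 0.7741, x_acetone = 0.1889, y_acetone = 0.6405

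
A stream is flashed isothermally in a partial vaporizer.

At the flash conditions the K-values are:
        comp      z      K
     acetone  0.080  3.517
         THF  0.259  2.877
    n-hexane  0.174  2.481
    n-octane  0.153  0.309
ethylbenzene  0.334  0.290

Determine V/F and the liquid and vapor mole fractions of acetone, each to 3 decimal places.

Rachford–Rice: g(V/F) = Σ zᵢ(Kᵢ−1)/(1+V/F(Kᵢ−1)) = 0.
Check two-phase: ΣzᵢKᵢ = 1.602 > 1 and Σzᵢ/Kᵢ = 1.830 > 1, so g(0) = 0.602 > 0 and g(1) = -0.830 < 0.
Iterate (Newton) starting at V/F = 0.42:
  V/F = 0.420: g = 0.0417, g' = -1.037 → V/F = 0.460
Converged at V/F = 0.460.
Compositions from xᵢ = zᵢ/(1+V/F(Kᵢ−1)), yᵢ = Kᵢxᵢ:
  acetone: x = 0.037, y = 0.130
  THF: x = 0.139, y = 0.400
  n-hexane: x = 0.103, y = 0.257
  n-octane: x = 0.224, y = 0.069
  ethylbenzene: x = 0.496, y = 0.144

V/F = 0.460, x_acetone = 0.037, y_acetone = 0.130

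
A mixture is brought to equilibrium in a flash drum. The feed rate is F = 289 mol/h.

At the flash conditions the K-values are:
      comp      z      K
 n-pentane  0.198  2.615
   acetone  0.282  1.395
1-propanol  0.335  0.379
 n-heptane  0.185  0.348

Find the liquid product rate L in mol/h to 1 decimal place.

Rachford–Rice: g(V/F) = Σ zᵢ(Kᵢ−1)/(1+V/F(Kᵢ−1)) = 0.
Check two-phase: ΣzᵢKᵢ = 1.103 > 1 and Σzᵢ/Kᵢ = 1.693 > 1, so g(0) = 0.103 > 0 and g(1) = -0.693 < 0.
Newton–Raphson from V/F = 0.5:
  V/F = 0.500: g = -0.2107, g' = -0.634 → V/F = 0.167
  V/F = 0.167: g = -0.0114, g' = -0.619 → V/F = 0.149
Converged at V/F = 0.149.
Then V = V/F·F = 0.1492·289 = 43.1 mol/h and L = F − V = 245.9 mol/h.

L = 245.9 mol/h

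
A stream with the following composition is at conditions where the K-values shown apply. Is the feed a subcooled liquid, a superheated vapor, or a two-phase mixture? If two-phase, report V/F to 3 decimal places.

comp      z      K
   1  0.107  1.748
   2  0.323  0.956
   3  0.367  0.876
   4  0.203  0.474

ΣzᵢKᵢ = 0.914; Σzᵢ/Kᵢ = 1.246.
Since ΣzᵢKᵢ < 1 the mixture is below its bubble point — single liquid phase.

subcooled liquid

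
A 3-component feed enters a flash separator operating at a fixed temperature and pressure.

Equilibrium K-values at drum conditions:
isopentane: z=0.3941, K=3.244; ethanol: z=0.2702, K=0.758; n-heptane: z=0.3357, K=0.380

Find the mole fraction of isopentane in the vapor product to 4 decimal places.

Rachford–Rice: g(ψ) = Σ zᵢ(Kᵢ−1)/(1+ψ(Kᵢ−1)) = 0.
Feasibility: ΣzᵢKᵢ = 1.6108, Σzᵢ/Kᵢ = 1.3614 — both > 1, two phases present.
Iterate (Newton) starting at ψ = 0.5:
  ψ = 0.5000: g = 0.04072, g' = -0.7322 → ψ = 0.5556
  ψ = 0.5556: g = 0.00055, g' = -0.7145 → ψ = 0.5564
Converged at ψ = 0.5564.
Compositions from xᵢ = zᵢ/(1+ψ(Kᵢ−1)), yᵢ = Kᵢxᵢ:
  isopentane: x = 0.1753, y = 0.5686
  ethanol: x = 0.3122, y = 0.2367
  n-heptane: x = 0.5125, y = 0.1947

y_isopentane = 0.5686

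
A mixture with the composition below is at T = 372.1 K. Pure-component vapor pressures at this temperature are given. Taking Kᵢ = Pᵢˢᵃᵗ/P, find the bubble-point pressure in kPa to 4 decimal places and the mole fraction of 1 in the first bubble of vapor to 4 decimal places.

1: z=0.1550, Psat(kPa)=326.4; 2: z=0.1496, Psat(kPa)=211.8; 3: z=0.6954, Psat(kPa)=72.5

Pbub = 132.6938 kPa, y_1 = 0.3813

At the bubble point ψ → 0, so ΣzᵢKᵢ = 1 with Kᵢ = Pᵢˢᵃᵗ/P ⇒ P = ΣzᵢPᵢˢᵃᵗ.
P = 0.1550·326.4 + 0.1496·211.8 + 0.6954·72.5 = 132.6938 kPa
yᵢ = zᵢPᵢˢᵃᵗ/P ⇒ y_1 = 0.1550·326.4/132.6938 = 0.3813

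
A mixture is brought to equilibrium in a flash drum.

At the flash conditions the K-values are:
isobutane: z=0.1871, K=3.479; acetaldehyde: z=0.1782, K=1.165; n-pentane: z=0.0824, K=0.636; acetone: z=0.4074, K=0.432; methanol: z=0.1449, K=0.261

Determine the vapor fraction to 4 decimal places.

ψ = 0.1087

Let ψ = V/F and solve Σ zᵢ(Kᵢ−1)/(1+ψ(Kᵢ−1)) = 0.
Feasibility: ΣzᵢKᵢ = 1.1247, Σzᵢ/Kᵢ = 1.8345 — both > 1, two phases present.
Iterate (Newton) starting at ψ = 0.31:
  ψ = 0.3100: g = -0.16333, g' = -0.7127 → ψ = 0.0808
  ψ = 0.0808: g = 0.02809, g' = -1.0482 → ψ = 0.1076
  ψ = 0.1076: g = 0.00100, g' = -0.9755 → ψ = 0.1087
Converged at ψ = 0.1087.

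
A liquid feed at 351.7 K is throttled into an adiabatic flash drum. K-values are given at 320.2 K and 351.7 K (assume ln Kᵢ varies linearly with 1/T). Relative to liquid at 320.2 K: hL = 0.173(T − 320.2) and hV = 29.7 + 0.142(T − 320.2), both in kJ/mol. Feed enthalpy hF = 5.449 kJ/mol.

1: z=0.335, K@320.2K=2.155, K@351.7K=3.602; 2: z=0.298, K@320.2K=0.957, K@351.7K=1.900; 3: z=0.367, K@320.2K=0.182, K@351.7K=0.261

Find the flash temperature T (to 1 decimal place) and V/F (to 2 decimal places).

T = 322.5 K, V/F = 0.17

Adiabatic flash: solve Rachford–Rice at each trial T, then check hF = ψ·hV(T) + (1−ψ)·hL(T).
  T = 320.2 K: K = (2.155, 0.957, 0.182), RR gives ψ = 0.111, H_out = 3.292 kJ/mol
  T = 351.7 K: K = (3.602, 1.900, 0.261), RR gives ψ = 0.625, H_out = 23.390 kJ/mol
  T = 335.9 K: K = (2.818, 1.369, 0.220), RR gives ψ = 0.436, H_out = 15.464 kJ/mol
  T = 328.0 K: K = (2.470, 1.148, 0.200), RR gives ψ = 0.297, H_out = 10.104 kJ/mol
  T = 324.1 K: K = (2.309, 1.049, 0.191), RR gives ψ = 0.211, H_out = 6.923 kJ/mol
  T = 322.1 K: K = (2.229, 1.001, 0.186), RR gives ψ = 0.162, H_out = 5.123 kJ/mol
Linear interpolation between T = 322.1 (H_out = 5.123) and T = 324.1 (H_out = 6.923) on hF = 5.449 gives T ≈ 322.5 K, at which ψ = 0.17.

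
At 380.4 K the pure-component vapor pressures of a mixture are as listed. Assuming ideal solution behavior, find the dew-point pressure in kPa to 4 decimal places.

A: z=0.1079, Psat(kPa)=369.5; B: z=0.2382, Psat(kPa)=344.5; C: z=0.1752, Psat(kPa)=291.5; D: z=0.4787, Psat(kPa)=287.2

Pdew = 307.5726 kPa

At the dew point ψ → 1, so Σzᵢ/Kᵢ = 1 with Kᵢ = Pᵢˢᵃᵗ/P ⇒ 1/P = Σzᵢ/Pᵢˢᵃᵗ.
1/P = 0.1079/369.5 + 0.2382/344.5 + 0.1752/291.5 + 0.4787/287.2 = 0.0032513 ⇒ P = 307.5726 kPa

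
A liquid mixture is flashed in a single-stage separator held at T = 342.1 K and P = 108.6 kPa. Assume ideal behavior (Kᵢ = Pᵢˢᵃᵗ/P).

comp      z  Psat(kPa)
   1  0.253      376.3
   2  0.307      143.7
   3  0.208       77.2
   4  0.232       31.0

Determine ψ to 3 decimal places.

Raoult's law: Kᵢ = Pᵢˢᵃᵗ/P = Pᵢˢᵃᵗ/108.6.
  K_1 = 376.3/108.6 = 3.46501, K_2 = 143.7/108.6 = 1.32320, K_3 = 77.2/108.6 = 0.71087, K_4 = 31.0/108.6 = 0.28545
Material balance + equilibrium reduce to Σ zᵢ(Kᵢ−1)/(1+ψ(Kᵢ−1)) = 0.
Check two-phase: ΣzᵢKᵢ = 1.497 > 1 and Σzᵢ/Kᵢ = 1.410 > 1, so g(0) = 0.497 > 0 and g(1) = -0.410 < 0.
Newton iteration, ψ⁰ = 0.5:
  ψ = 0.500: g = 0.0365, g' = -0.643 → ψ = 0.557
Converged at ψ = 0.557.

ψ = 0.557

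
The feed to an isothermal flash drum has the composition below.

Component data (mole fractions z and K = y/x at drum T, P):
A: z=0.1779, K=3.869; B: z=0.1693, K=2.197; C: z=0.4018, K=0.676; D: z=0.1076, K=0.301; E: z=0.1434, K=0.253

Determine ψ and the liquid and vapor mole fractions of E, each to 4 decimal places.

ψ = 0.3578, x_E = 0.1957, y_E = 0.0495

Newton–Raphson from ψ = 0.44:
  ψ = 0.4400: g = -0.06167, g' = -0.7347 → ψ = 0.3561
  ψ = 0.3561: g = 0.00134, g' = -0.7732 → ψ = 0.3578
Converged at ψ = 0.3578.
Compositions from xᵢ = zᵢ/(1+ψ(Kᵢ−1)), yᵢ = Kᵢxᵢ:
  A: x = 0.0878, y = 0.3396
  B: x = 0.1185, y = 0.2604
  C: x = 0.4545, y = 0.3072
  D: x = 0.1435, y = 0.0432
  E: x = 0.1957, y = 0.0495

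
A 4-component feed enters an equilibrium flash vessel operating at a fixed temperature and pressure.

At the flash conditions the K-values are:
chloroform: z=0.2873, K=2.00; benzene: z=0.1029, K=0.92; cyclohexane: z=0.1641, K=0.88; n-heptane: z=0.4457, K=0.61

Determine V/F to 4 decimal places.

Rachford–Rice: g(V/F) = Σ zᵢ(Kᵢ−1)/(1+V/F(Kᵢ−1)) = 0.
g(0) = ΣzᵢKᵢ − 1 = 0.0856 and g(1) = 1 − Σzᵢ/Kᵢ = -0.1726, so a root lies in (0, 1).
Iterate (Newton) starting at V/F = 0.5:
  V/F = 0.5000: g = -0.05392, g' = -0.2357 → V/F = 0.2712
  V/F = 0.2712: g = 0.00285, g' = -0.2658 → V/F = 0.2819
  V/F = 0.2819: g = 0.00001, g' = -0.2636 → V/F = 0.2820
Converged at V/F = 0.2820.

V/F = 0.2820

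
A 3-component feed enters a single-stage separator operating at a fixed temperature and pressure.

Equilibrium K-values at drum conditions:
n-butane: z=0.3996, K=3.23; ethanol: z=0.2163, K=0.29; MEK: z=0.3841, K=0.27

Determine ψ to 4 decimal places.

Newton–Raphson from ψ = 0.5:
  ψ = 0.5000: g = -0.25833, g' = -1.2140 → ψ = 0.2872
  ψ = 0.2872: g = -0.00447, g' = -1.2382 → ψ = 0.2836
Converged at ψ = 0.2836.

ψ = 0.2836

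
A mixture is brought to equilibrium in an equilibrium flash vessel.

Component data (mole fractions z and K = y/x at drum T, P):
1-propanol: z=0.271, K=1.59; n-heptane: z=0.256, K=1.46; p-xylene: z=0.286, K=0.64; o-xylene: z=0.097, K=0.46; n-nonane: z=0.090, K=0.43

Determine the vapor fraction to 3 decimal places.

ψ = 0.298

Let ψ = V/F and solve Σ zᵢ(Kᵢ−1)/(1+ψ(Kᵢ−1)) = 0.
g(0) = ΣzᵢKᵢ − 1 = 0.071 and g(1) = 1 − Σzᵢ/Kᵢ = -0.213, so a root lies in (0, 1).
Newton–Raphson from ψ = 0.5:
  ψ = 0.500: g = -0.0499, g' = -0.257 → ψ = 0.306
  ψ = 0.306: g = -0.0020, g' = -0.240 → ψ = 0.298
Converged at ψ = 0.298.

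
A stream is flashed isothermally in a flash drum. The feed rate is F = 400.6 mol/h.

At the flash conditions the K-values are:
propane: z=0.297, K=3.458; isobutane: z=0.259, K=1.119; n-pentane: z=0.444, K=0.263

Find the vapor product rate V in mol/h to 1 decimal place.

V = 132.3 mol/h

Iterate (Newton) starting at ψ = 0.5:
  ψ = 0.500: g = -0.1616, g' = -0.969 → ψ = 0.333
  ψ = 0.333: g = -0.0028, g' = -0.969 → ψ = 0.330
Converged at ψ = 0.330.
Then V = ψ·F = 0.3304·400.6 = 132.3 mol/h and L = F − V = 268.3 mol/h.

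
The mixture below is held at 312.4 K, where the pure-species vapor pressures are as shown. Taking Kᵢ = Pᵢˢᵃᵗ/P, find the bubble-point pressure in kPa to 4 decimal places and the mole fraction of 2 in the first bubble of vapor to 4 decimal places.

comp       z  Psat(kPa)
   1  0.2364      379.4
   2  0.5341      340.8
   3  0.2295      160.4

At the bubble point ψ → 0, so ΣzᵢKᵢ = 1 with Kᵢ = Pᵢˢᵃᵗ/P ⇒ P = ΣzᵢPᵢˢᵃᵗ.
P = 0.2364·379.4 + 0.5341·340.8 + 0.2295·160.4 = 308.5232 kPa
yᵢ = zᵢPᵢˢᵃᵗ/P ⇒ y_2 = 0.5341·340.8/308.5232 = 0.5900

Pbub = 308.5232 kPa, y_2 = 0.5900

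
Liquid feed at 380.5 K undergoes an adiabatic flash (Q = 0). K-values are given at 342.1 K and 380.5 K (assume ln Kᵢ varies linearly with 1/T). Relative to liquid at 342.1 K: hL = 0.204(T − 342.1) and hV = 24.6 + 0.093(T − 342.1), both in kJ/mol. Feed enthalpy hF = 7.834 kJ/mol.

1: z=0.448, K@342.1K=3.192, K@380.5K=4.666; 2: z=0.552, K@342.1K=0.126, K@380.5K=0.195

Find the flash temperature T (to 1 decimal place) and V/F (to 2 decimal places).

Adiabatic flash: solve Rachford–Rice at each trial T, then check hF = ψ·hV(T) + (1−ψ)·hL(T).
  T = 342.1 K: K = (3.192, 0.126), RR gives ψ = 0.261, H_out = 6.415 kJ/mol
  T = 380.5 K: K = (4.666, 0.195), RR gives ψ = 0.406, H_out = 16.090 kJ/mol
  T = 361.3 K: K = (3.898, 0.159), RR gives ψ = 0.342, H_out = 11.601 kJ/mol
  T = 351.7 K: K = (3.537, 0.142), RR gives ψ = 0.304, H_out = 9.124 kJ/mol
  T = 346.9 K: K = (3.363, 0.134), RR gives ψ = 0.284, H_out = 7.803 kJ/mol
  T = 349.3 K: K = (3.449, 0.138), RR gives ψ = 0.294, H_out = 8.471 kJ/mol
Linear interpolation between T = 346.9 (H_out = 7.803) and T = 349.3 (H_out = 8.471) on hF = 7.834 gives T ≈ 347.0 K, at which ψ = 0.28.

T = 347.0 K, V/F = 0.28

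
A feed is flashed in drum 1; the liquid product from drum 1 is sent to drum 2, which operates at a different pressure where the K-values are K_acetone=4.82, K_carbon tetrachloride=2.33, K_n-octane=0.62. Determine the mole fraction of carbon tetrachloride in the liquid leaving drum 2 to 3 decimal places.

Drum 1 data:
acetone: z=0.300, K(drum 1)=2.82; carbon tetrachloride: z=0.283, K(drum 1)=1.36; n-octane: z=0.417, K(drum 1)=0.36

Drum 1:
Material balance + equilibrium reduce to Σ zᵢ(Kᵢ−1)/(1+ψ₁(Kᵢ−1)) = 0.
g(0) = ΣzᵢKᵢ − 1 = 0.381 and g(1) = 1 − Σzᵢ/Kᵢ = -0.473, so a root lies in (0, 1).
Iterate (Newton) starting at ψ₁ = 0.5:
  ψ₁ = 0.500: g = -0.0203, g' = -0.668 → ψ₁ = 0.470
Converged at ψ₁ = 0.470.
Drum-1 compositions:
  acetone: x = 0.162, y = 0.456
  carbon tetrachloride: x = 0.242, y = 0.329
  n-octane: x = 0.596, y = 0.215
Drum-2 feed = drum-1 liquid: z₂ = (0.1618, 0.2421, 0.5962).
Drum 2:
Rachford–Rice: g(ψ₂) = Σ zᵢ(Kᵢ−1)/(1+ψ₂(Kᵢ−1)) = 0.
Feasibility: ΣzᵢKᵢ = 1.713, Σzᵢ/Kᵢ = 1.099 — both > 1, two phases present.
Newton iteration, ψ₂⁰ = 0.5:
  ψ₂ = 0.500: g = 0.1260, g' = -0.564 → ψ₂ = 0.723
  ψ₂ = 0.723: g = 0.0159, g' = -0.442 → ψ₂ = 0.759
  ψ₂ = 0.759: g = 0.0002, g' = -0.431 → ψ₂ = 0.760
Converged at ψ₂ = 0.760.
  acetone: x = 0.041, y = 0.200
  carbon tetrachloride: x = 0.120, y = 0.281
  n-octane: x = 0.838, y = 0.520

x_carbon tetrachloride (drum 2) = 0.120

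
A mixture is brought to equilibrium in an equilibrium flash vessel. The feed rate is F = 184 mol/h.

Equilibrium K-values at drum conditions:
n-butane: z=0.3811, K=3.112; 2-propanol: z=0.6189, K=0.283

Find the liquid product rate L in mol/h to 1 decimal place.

L = 140.1 mol/h

Material balance + equilibrium reduce to Σ zᵢ(Kᵢ−1)/(1+ψ(Kᵢ−1)) = 0.
g(0) = ΣzᵢKᵢ − 1 = 0.3611 and g(1) = 1 − Σzᵢ/Kᵢ = -1.3094, so a root lies in (0, 1).
Newton iteration, ψ⁰ = 0.34:
  ψ = 0.3400: g = -0.11832, g' = -1.1323 → ψ = 0.2355
  ψ = 0.2355: g = 0.00363, g' = -1.2187 → ψ = 0.2385
Converged at ψ = 0.2385.
Then V = ψ·F = 0.2385·184 = 43.9 mol/h and L = F − V = 140.1 mol/h.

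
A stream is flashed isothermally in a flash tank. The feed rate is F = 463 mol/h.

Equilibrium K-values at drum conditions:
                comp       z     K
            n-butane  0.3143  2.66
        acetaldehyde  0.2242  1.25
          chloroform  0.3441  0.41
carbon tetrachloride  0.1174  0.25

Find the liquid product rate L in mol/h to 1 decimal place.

L = 296.6 mol/h

Rachford–Rice: g(V/F) = Σ zᵢ(Kᵢ−1)/(1+V/F(Kᵢ−1)) = 0.
Feasibility: ΣzᵢKᵢ = 1.2867, Σzᵢ/Kᵢ = 1.6064 — both > 1, two phases present.
Newton iteration, V/F⁰ = 0.62:
  V/F = 0.6200: g = -0.17905, g' = -0.7494 → V/F = 0.3811
  V/F = 0.3811: g = -0.01443, g' = -0.6654 → V/F = 0.3594
Converged at V/F = 0.3594.
Then V = V/F·F = 0.3594·463 = 166.4 mol/h and L = F − V = 296.6 mol/h.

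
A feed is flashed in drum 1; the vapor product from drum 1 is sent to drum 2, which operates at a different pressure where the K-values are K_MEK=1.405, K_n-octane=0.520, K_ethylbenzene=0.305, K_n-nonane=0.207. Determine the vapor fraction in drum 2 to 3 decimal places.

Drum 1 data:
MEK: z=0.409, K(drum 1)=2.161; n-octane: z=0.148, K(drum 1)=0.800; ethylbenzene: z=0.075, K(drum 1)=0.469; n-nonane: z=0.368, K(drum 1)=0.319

Drum 1:
Material balance + equilibrium reduce to Σ zᵢ(Kᵢ−1)/(1+ψ₁(Kᵢ−1)) = 0.
Check two-phase: ΣzᵢKᵢ = 1.155 > 1 and Σzᵢ/Kᵢ = 1.688 > 1, so g(0) = 0.155 > 0 and g(1) = -0.688 < 0.
Newton–Raphson from ψ₁ = 0.69:
  ψ₁ = 0.690: g = -0.3063, g' = -0.838 → ψ₁ = 0.324
  ψ₁ = 0.324: g = -0.0565, g' = -0.610 → ψ₁ = 0.232
Converged at ψ₁ = 0.232.
Drum-1 compositions:
  MEK: x = 0.322, y = 0.696
  n-octane: x = 0.155, y = 0.124
  ethylbenzene: x = 0.086, y = 0.040
  n-nonane: x = 0.437, y = 0.139
Drum-2 feed = drum-1 vapor: z₂ = (0.6963, 0.1242, 0.0401, 0.1394).
Drum 2:
Newton iteration, ψ₂⁰ = 0.5:
  ψ₂ = 0.500: g = -0.0698, g' = -0.415 → ψ₂ = 0.332
  ψ₂ = 0.332: g = -0.0085, g' = -0.323 → ψ₂ = 0.305
Converged at ψ₂ = 0.305.
  MEK: x = 0.620, y = 0.871
  n-octane: x = 0.145, y = 0.076
  ethylbenzene: x = 0.051, y = 0.016
  n-nonane: x = 0.184, y = 0.038

V/F (drum 2) = 0.305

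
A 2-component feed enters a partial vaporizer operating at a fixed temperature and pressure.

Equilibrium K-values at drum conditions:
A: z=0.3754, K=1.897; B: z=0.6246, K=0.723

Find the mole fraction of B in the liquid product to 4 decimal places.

Rachford–Rice: g(ψ) = Σ zᵢ(Kᵢ−1)/(1+ψ(Kᵢ−1)) = 0.
Check two-phase: ΣzᵢKᵢ = 1.1637 > 1 and Σzᵢ/Kᵢ = 1.0618 > 1, so g(0) = 0.1637 > 0 and g(1) = -0.0618 < 0.
Binary case is linear: z₁(K₁−1)(1+ψ(K₂−1)) + z₂(K₂−1)(1+ψ(K₁−1)) = 0
⇒ ψ = [z₁(K₁−1)+z₂(K₂−1)] / [−(K₁−1)(K₂−1)] = 0.16372/0.24847 = 0.6589
Compositions from xᵢ = zᵢ/(1+ψ(Kᵢ−1)), yᵢ = Kᵢxᵢ:
  A: x = 0.2359, y = 0.4476
  B: x = 0.7641, y = 0.5524

x_B = 0.7641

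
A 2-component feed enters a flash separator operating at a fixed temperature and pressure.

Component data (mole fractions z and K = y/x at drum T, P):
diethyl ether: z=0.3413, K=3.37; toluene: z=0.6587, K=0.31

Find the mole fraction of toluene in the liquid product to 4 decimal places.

Rachford–Rice: g(V/F) = Σ zᵢ(Kᵢ−1)/(1+V/F(Kᵢ−1)) = 0.
Feasibility: ΣzᵢKᵢ = 1.3544, Σzᵢ/Kᵢ = 2.2261 — both > 1, two phases present.
Iterate (Newton) starting at V/F = 0.5:
  V/F = 0.5000: g = -0.32370, g' = -1.1325 → V/F = 0.2142
  V/F = 0.2142: g = 0.00322, g' = -1.2753 → V/F = 0.2167
Converged at V/F = 0.2167.
Compositions from xᵢ = zᵢ/(1+V/F(Kᵢ−1)), yᵢ = Kᵢxᵢ:
  diethyl ether: x = 0.2255, y = 0.7599
  toluene: x = 0.7745, y = 0.2401

x_toluene = 0.7745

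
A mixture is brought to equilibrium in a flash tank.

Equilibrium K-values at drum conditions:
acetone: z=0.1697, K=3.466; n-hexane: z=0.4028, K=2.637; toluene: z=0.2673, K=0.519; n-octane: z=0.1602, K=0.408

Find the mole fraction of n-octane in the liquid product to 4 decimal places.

x_n-octane = 0.3238

Material balance + equilibrium reduce to Σ zᵢ(Kᵢ−1)/(1+ψ(Kᵢ−1)) = 0.
g(0) = ΣzᵢKᵢ − 1 = 0.8545 and g(1) = 1 − Σzᵢ/Kᵢ = -0.1094, so a root lies in (0, 1).
Iterate (Newton) starting at ψ = 0.42:
  ψ = 0.4200: g = 0.30896, g' = -0.8246 → ψ = 0.7947
  ψ = 0.7947: g = 0.04076, g' = -0.6840 → ψ = 0.8543
  ψ = 0.8543: g = -0.00050, g' = -0.7026 → ψ = 0.8536
Converged at ψ = 0.8536.
Compositions from xᵢ = zᵢ/(1+ψ(Kᵢ−1)), yᵢ = Kᵢxᵢ:
  acetone: x = 0.0547, y = 0.1894
  n-hexane: x = 0.1680, y = 0.4431
  toluene: x = 0.4535, y = 0.2354
  n-octane: x = 0.3238, y = 0.1321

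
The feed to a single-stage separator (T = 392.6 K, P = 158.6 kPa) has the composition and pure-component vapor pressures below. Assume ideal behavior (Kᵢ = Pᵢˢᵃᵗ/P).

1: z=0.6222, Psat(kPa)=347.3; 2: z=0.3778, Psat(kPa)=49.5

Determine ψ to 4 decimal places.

Raoult's law: Kᵢ = Pᵢˢᵃᵗ/P = Pᵢˢᵃᵗ/158.6.
  K_1 = 347.3/158.6 = 2.189786, K_2 = 49.5/158.6 = 0.312106
Material balance + equilibrium reduce to Σ zᵢ(Kᵢ−1)/(1+ψ(Kᵢ−1)) = 0.
Check two-phase: ΣzᵢKᵢ = 1.4804 > 1 and Σzᵢ/Kᵢ = 1.4946 > 1, so g(0) = 0.4804 > 0 and g(1) = -0.4946 < 0.
Newton iteration, ψ⁰ = 0.5:
  ψ = 0.5000: g = 0.06802, g' = -0.7616 → ψ = 0.5893
  ψ = 0.5893: g = -0.00190, g' = -0.8100 → ψ = 0.5870
Converged at ψ = 0.5870.

ψ = 0.5870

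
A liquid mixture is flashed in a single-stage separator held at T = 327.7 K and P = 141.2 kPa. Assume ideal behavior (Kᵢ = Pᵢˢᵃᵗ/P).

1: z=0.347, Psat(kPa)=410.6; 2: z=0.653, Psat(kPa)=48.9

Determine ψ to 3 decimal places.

ψ = 0.189

Raoult's law: Kᵢ = Pᵢˢᵃᵗ/P = Pᵢˢᵃᵗ/141.2.
  K_1 = 410.6/141.2 = 2.90793, K_2 = 48.9/141.2 = 0.34632
Let ψ = V/F and solve Σ zᵢ(Kᵢ−1)/(1+ψ(Kᵢ−1)) = 0.
Check two-phase: ΣzᵢKᵢ = 1.235 > 1 and Σzᵢ/Kᵢ = 2.005 > 1, so g(0) = 0.235 > 0 and g(1) = -1.005 < 0.
Newton–Raphson from ψ = 0.5:
  ψ = 0.500: g = -0.2953, g' = -0.947 → ψ = 0.188
  ψ = 0.188: g = 0.0005, g' = -1.047 → ψ = 0.189
Converged at ψ = 0.189.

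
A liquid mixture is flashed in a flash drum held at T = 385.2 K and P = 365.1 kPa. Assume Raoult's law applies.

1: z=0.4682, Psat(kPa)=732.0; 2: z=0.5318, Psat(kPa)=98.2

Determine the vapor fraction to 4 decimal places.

Raoult's law: Kᵢ = Pᵢˢᵃᵗ/P = Pᵢˢᵃᵗ/365.1.
  K_1 = 732.0/365.1 = 2.004930, K_2 = 98.2/365.1 = 0.268967
Material balance + equilibrium reduce to Σ zᵢ(Kᵢ−1)/(1+ψ(Kᵢ−1)) = 0.
Check two-phase: ΣzᵢKᵢ = 1.0817 > 1 and Σzᵢ/Kᵢ = 2.2107 > 1, so g(0) = 0.0817 > 0 and g(1) = -1.2107 < 0.
Binary case is linear: z₁(K₁−1)(1+ψ(K₂−1)) + z₂(K₂−1)(1+ψ(K₁−1)) = 0
⇒ ψ = [z₁(K₁−1)+z₂(K₂−1)] / [−(K₁−1)(K₂−1)] = 0.08175/0.73464 = 0.1113

ψ = 0.1113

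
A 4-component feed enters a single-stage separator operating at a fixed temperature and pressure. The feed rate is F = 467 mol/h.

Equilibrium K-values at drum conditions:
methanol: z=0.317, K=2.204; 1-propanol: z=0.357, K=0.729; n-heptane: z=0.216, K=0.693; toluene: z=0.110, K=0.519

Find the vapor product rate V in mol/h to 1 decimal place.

V = 199.0 mol/h

Let β = V/F and solve Σ zᵢ(Kᵢ−1)/(1+β(Kᵢ−1)) = 0.
Check two-phase: ΣzᵢKᵢ = 1.166 > 1 and Σzᵢ/Kᵢ = 1.157 > 1, so g(0) = 0.166 > 0 and g(1) = -0.157 < 0.
Iterate (Newton) starting at β = 0.31:
  β = 0.310: g = 0.0368, g' = -0.335 → β = 0.420
  β = 0.420: g = 0.0019, g' = -0.303 → β = 0.426
Converged at β = 0.426.
Then V = β·F = 0.4262·467 = 199.0 mol/h and L = F − V = 268.0 mol/h.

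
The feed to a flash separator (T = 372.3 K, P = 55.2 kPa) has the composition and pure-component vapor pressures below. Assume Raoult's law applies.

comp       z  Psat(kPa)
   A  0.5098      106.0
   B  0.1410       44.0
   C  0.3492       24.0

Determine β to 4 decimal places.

Raoult's law: Kᵢ = Pᵢˢᵃᵗ/P = Pᵢˢᵃᵗ/55.2.
  K_A = 106.0/55.2 = 1.920290, K_B = 44.0/55.2 = 0.797101, K_C = 24.0/55.2 = 0.434783
Let β = V/F and solve Σ zᵢ(Kᵢ−1)/(1+β(Kᵢ−1)) = 0.
Feasibility: ΣzᵢKᵢ = 1.2432, Σzᵢ/Kᵢ = 1.2455 — both > 1, two phases present.
Newton–Raphson from β = 0.5:
  β = 0.5000: g = 0.01435, g' = -0.4265 → β = 0.5336
  β = 0.5336: g = -0.00006, g' = -0.4302 → β = 0.5335
Converged at β = 0.5335.

β = 0.5335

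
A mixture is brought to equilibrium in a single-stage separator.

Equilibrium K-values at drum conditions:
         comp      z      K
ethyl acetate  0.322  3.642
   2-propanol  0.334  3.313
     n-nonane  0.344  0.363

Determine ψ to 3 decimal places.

Material balance + equilibrium reduce to Σ zᵢ(Kᵢ−1)/(1+ψ(Kᵢ−1)) = 0.
Feasibility: ΣzᵢKᵢ = 2.404, Σzᵢ/Kᵢ = 1.137 — both > 1, two phases present.
Newton–Raphson from ψ = 0.5:
  ψ = 0.500: g = 0.4032, g' = -1.102 → ψ = 0.866
  ψ = 0.866: g = 0.0274, g' = -1.100 → ψ = 0.891
  ψ = 0.891: g = -0.0004, g' = -1.137 → ψ = 0.890
Converged at ψ = 0.890.

ψ = 0.890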